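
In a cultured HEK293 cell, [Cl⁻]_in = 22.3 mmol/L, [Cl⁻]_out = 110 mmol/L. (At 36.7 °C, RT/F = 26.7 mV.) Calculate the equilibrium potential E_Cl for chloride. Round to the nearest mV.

-43 mV

E = (26.7/z) · ln([Cl⁻]_out/[Cl⁻]_in) with z = -1.
For an anion, dividing by z = -1 reverses the sign.
= (26.7/-1) · ln(110/22.3) = -26.70 · ln(4.933)
= -26.70 · (1.5959) = -42.61 mV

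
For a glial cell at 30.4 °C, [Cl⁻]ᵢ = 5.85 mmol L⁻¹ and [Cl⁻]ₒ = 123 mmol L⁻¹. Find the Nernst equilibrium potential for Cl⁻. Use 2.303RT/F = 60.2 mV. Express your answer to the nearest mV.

-80 mV

E = (60.2/z) · log₁₀([Cl⁻]_out/[Cl⁻]_in) with z = -1.
For an anion, dividing by z = -1 reverses the sign.
= (60.2/-1) · log₁₀(123/5.85) = -60.20 · log₁₀(21.03)
= -60.20 · (1.3227) = -79.63 mV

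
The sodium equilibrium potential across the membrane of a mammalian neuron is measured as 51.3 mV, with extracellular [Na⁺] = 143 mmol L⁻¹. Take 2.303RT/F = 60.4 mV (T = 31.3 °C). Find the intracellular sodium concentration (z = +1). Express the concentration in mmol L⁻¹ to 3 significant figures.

Nernst: E = (60.4/1) · log₁₀([out]/[in]), so log₁₀([out]/[in]) = 51.3 × 1 / 60.4 = 0.8493.
[out]/[in] = 10^(0.8493) = 7.069.
[in] = 143 / 7.069 = 20.23 mmol L⁻¹.

20.2 mmol L⁻¹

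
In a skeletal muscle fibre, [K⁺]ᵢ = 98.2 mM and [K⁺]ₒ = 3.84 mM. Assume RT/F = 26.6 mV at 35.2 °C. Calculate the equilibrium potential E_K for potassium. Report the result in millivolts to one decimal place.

E = (26.6/z) · ln([K⁺]_out/[K⁺]_in) with z = +1.
= (26.6/1) · ln(3.84/98.2) = 26.60 · ln(0.0391)
= 26.60 · (-3.2415) = -86.22 mV

-86.2 mV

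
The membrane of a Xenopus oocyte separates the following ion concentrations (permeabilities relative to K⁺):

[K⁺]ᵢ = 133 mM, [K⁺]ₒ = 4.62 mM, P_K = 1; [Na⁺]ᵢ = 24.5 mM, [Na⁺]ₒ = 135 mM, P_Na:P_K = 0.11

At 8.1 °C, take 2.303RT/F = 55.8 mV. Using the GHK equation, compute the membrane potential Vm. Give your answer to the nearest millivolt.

Vm = 55.8 · log₁₀[(Σ P·[cation]ₒ + Σ P·[anion]ᵢ) / (Σ P·[cation]ᵢ + Σ P·[anion]ₒ)]
Numerator = 1×4.62 + 0.11×135 = 19.47
Denominator = 1×133 + 0.11×24.5 = 135.7
Vm = 55.8 · log₁₀(0.14348) = 55.8 × (-0.8432) = -47.05 mV

-47 mV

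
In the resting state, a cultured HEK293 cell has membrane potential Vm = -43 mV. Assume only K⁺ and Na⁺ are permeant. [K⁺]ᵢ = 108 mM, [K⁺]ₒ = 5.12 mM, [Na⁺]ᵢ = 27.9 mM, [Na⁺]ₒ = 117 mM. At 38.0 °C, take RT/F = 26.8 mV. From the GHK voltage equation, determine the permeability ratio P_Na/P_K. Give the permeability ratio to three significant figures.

0.149

Let α = P_Na/P_K. GHK: Vm = 26.8·ln[(Kₒ + α·Naₒ)/(Kᵢ + α·Naᵢ)].
e^(Vm/26.8) = e^(-43.0/26.8) = 0.20099
So 0.20099·(Kᵢ + α·Naᵢ) = Kₒ + α·Naₒ → α = (0.20099·108.0 − 5.12) / (117.0 − 0.20099·27.9)
α = (21.71 − 5.12) / (117.0 − 5.608) = 16.59/111.4 = 0.1489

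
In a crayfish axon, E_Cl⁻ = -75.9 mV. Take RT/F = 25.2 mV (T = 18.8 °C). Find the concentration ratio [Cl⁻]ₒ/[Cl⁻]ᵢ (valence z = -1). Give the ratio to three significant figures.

ln([out]/[in]) = E·z/(25.2) = -75.9 × -1 / 25.2 = 3.0119
[out]/[in] = e^(3.0119) = 20.33

20.3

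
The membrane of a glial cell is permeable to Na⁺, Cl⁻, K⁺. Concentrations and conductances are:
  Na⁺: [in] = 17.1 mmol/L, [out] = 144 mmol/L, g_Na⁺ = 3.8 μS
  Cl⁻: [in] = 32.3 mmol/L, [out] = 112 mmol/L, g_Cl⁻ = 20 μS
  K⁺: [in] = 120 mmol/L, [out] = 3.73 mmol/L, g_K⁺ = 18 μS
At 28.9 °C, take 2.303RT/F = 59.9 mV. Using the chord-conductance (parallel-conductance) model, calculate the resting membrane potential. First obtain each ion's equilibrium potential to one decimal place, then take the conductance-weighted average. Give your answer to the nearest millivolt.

E_Na⁺ = (59.9/1)·log₁₀(144/17.1) = 55.4 mV
E_Cl⁻ = (59.9/-1)·log₁₀(112/32.3) = -32.3 mV
E_K⁺ = (59.9/1)·log₁₀(3.73/120) = -90.3 mV
Vm = (Σ gᵢEᵢ)/(Σ gᵢ) = (3.8·55.4 + 20·-32.3 + 18·-90.3) / (3.8 + 20 + 18)
= -2060.88 / 41.8 = -49.30 mV

-49 mV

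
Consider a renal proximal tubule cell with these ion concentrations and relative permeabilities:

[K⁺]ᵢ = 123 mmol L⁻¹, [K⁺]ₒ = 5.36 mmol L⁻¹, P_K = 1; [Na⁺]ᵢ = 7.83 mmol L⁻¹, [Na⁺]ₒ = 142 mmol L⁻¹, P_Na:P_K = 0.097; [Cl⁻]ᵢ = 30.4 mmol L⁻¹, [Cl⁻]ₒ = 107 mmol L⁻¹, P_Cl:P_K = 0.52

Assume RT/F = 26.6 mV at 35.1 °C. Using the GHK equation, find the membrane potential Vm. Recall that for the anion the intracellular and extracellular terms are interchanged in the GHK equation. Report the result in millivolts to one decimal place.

Vm = 26.6 · ln[(Σ P·[cation]ₒ + Σ P·[anion]ᵢ) / (Σ P·[cation]ᵢ + Σ P·[anion]ₒ)]
Numerator = 1×5.36 + 0.097×142 + 0.52×30.4 = 34.94
Denominator = 1×123 + 0.097×7.83 + 0.52×107 = 179.4
Vm = 26.6 · ln(0.19477) = 26.6 × (-1.6359) = -43.52 mV

-43.5 mV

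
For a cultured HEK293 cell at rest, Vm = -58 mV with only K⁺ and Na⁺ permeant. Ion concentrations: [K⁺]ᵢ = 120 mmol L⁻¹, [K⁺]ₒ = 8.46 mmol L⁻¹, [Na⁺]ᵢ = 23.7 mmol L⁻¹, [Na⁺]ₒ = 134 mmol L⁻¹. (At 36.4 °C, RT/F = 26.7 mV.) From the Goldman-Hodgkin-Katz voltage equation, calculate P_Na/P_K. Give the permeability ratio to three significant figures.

Let α = P_Na/P_K. GHK: Vm = 26.7·ln[(Kₒ + α·Naₒ)/(Kᵢ + α·Naᵢ)].
e^(Vm/26.7) = e^(-58.0/26.7) = 0.11392
So 0.11392·(Kᵢ + α·Naᵢ) = Kₒ + α·Naₒ → α = (0.11392·120.0 − 8.46) / (134.0 − 0.11392·23.7)
α = (13.67 − 8.46) / (134.0 − 2.7) = 5.21/131.3 = 0.03968

0.0397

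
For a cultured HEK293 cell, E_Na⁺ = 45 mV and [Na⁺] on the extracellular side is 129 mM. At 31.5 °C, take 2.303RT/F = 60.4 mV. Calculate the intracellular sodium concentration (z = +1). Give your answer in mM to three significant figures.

23.2 mM

Nernst: E = (60.4/1) · log₁₀([out]/[in]), so log₁₀([out]/[in]) = 45.0 × 1 / 60.4 = 0.7450.
[out]/[in] = 10^(0.7450) = 5.559.
[in] = 129 / 5.559 = 23.2 mM.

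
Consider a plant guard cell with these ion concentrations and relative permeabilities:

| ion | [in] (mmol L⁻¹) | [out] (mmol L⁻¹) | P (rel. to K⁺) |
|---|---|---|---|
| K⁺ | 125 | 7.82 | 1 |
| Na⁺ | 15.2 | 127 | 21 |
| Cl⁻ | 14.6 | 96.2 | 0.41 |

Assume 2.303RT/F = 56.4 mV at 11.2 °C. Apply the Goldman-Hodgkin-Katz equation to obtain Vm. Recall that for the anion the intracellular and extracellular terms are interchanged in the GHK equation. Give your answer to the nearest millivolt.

42 mV

Vm = 56.4 · log₁₀[(Σ P·[cation]ₒ + Σ P·[anion]ᵢ) / (Σ P·[cation]ᵢ + Σ P·[anion]ₒ)]
Numerator = 1×7.82 + 21×127 + 0.41×14.6 = 2681
Denominator = 1×125 + 21×15.2 + 0.41×96.2 = 483.6
Vm = 56.4 · log₁₀(5.543) = 56.4 × (0.7437) = 41.95 mV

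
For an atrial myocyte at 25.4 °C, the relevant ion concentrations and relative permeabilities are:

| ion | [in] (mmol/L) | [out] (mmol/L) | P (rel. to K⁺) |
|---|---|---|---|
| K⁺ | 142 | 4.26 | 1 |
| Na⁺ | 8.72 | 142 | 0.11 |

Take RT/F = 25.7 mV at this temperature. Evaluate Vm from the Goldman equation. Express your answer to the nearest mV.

-51 mV

Vm = 25.7 · ln[(Σ P·[cation]ₒ + Σ P·[anion]ᵢ) / (Σ P·[cation]ᵢ + Σ P·[anion]ₒ)]
Numerator = 1×4.26 + 0.11×142 = 19.88
Denominator = 1×142 + 0.11×8.72 = 143
Vm = 25.7 · ln(0.13906) = 25.7 × (-1.9728) = -50.70 mV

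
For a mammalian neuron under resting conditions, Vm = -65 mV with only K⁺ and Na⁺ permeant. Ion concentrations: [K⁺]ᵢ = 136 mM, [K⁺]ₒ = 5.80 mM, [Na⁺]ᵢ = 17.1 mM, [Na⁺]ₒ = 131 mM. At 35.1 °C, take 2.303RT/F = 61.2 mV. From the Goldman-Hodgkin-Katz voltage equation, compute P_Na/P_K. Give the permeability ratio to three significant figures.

0.0462

Let α = P_Na/P_K. GHK: Vm = 61.2·log₁₀[(Kₒ + α·Naₒ)/(Kᵢ + α·Naᵢ)].
10^(Vm/61.2) = 10^(-65.0/61.2) = 0.086678
So 0.086678·(Kᵢ + α·Naᵢ) = Kₒ + α·Naₒ → α = (0.086678·136.0 − 5.8) / (131.0 − 0.086678·17.1)
α = (11.79 − 5.8) / (131.0 − 1.482) = 5.988/129.5 = 0.04623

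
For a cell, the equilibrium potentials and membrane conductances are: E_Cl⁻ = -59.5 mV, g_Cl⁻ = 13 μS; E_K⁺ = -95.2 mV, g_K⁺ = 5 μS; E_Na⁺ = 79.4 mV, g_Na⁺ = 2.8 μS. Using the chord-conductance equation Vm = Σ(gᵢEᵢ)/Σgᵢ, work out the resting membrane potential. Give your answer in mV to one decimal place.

-49.4 mV

Σ gᵢEᵢ = 13·(-59.5) + 5·(-95.2) + 2.8·(79.4) = -1027.18
Σ gᵢ = 13 + 5 + 2.8 = 20.8
Vm = -1027.18 / 20.8 = -49.38 mV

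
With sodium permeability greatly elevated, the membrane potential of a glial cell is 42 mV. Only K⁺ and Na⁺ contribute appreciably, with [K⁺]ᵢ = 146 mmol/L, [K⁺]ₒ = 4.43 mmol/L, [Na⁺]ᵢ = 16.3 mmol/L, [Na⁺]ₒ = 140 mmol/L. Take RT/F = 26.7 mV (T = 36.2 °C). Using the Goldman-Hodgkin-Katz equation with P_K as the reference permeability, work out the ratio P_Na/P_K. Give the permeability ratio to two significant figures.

11

Let α = P_Na/P_K. GHK: Vm = 26.7·ln[(Kₒ + α·Naₒ)/(Kᵢ + α·Naᵢ)].
e^(Vm/26.7) = e^(42.0/26.7) = 4.8213
So 4.8213·(Kᵢ + α·Naᵢ) = Kₒ + α·Naₒ → α = (4.8213·146.0 − 4.43) / (140.0 − 4.8213·16.3)
α = (703.9 − 4.43) / (140.0 − 78.59) = 699.5/61.41 = 11.39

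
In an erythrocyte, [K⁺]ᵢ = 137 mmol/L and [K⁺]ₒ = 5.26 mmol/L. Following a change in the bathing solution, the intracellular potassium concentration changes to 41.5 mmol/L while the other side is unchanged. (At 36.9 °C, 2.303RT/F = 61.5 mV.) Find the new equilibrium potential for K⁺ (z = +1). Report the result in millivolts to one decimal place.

-55.2 mV

After the shift: [K⁺]_out = 5.26, [K⁺]_in = 41.5 mmol/L.
E_new = (61.5/1)·log₁₀(5.26/41.5) = 61.50 · (-0.8971) = -55.17 mV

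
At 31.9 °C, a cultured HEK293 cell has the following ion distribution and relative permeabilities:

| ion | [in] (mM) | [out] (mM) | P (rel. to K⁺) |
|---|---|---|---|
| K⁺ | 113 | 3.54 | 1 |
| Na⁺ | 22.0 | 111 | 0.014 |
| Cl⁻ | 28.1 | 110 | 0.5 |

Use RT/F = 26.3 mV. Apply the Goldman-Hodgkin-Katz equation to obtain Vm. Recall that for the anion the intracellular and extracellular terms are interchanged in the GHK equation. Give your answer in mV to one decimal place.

-57.2 mV

Vm = 26.3 · ln[(Σ P·[cation]ₒ + Σ P·[anion]ᵢ) / (Σ P·[cation]ᵢ + Σ P·[anion]ₒ)]
Numerator = 1×3.54 + 0.014×111 + 0.5×28.1 = 19.14
Denominator = 1×113 + 0.014×22.0 + 0.5×110 = 168.3
Vm = 26.3 · ln(0.11374) = 26.3 × (-2.1738) = -57.17 mV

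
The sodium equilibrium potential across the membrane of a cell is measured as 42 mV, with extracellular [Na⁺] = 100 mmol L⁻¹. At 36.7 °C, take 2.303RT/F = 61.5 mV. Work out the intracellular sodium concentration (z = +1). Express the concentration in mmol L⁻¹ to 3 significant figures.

20.8 mmol L⁻¹

Nernst: E = (61.5/1) · log₁₀([out]/[in]), so log₁₀([out]/[in]) = 42.0 × 1 / 61.5 = 0.6829.
[out]/[in] = 10^(0.6829) = 4.819.
[in] = 100 / 4.819 = 20.75 mmol L⁻¹.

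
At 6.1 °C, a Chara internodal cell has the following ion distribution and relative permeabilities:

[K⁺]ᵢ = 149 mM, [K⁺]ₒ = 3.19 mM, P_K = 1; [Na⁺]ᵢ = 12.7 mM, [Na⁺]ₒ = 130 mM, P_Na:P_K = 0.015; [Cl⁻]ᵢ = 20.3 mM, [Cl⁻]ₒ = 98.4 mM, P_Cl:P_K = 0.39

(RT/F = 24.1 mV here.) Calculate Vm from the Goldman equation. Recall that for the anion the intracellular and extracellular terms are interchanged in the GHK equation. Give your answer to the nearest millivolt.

-64 mV

Vm = 24.1 · ln[(Σ P·[cation]ₒ + Σ P·[anion]ᵢ) / (Σ P·[cation]ᵢ + Σ P·[anion]ₒ)]
Numerator = 1×3.19 + 0.015×130 + 0.39×20.3 = 13.06
Denominator = 1×149 + 0.015×12.7 + 0.39×98.4 = 187.6
Vm = 24.1 · ln(0.069613) = 24.1 × (-2.6648) = -64.22 mV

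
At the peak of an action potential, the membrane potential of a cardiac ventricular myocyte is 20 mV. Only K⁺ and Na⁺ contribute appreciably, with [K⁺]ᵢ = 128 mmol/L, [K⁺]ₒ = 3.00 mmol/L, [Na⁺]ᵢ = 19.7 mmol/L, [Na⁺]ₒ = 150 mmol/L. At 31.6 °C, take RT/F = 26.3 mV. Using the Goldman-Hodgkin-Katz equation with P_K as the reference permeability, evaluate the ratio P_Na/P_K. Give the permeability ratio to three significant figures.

Let α = P_Na/P_K. GHK: Vm = 26.3·ln[(Kₒ + α·Naₒ)/(Kᵢ + α·Naᵢ)].
e^(Vm/26.3) = e^(20.0/26.3) = 2.1393
So 2.1393·(Kᵢ + α·Naᵢ) = Kₒ + α·Naₒ → α = (2.1393·128.0 − 3.0) / (150.0 − 2.1393·19.7)
α = (273.8 − 3.0) / (150.0 − 42.14) = 270.8/107.9 = 2.511

2.51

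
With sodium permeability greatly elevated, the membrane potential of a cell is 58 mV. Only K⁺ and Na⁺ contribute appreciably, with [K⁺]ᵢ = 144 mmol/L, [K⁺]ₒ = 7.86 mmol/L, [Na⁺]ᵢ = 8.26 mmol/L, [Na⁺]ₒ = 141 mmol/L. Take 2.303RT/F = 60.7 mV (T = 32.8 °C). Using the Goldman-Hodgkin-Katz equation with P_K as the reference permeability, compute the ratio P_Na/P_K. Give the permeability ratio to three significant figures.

Let α = P_Na/P_K. GHK: Vm = 60.7·log₁₀[(Kₒ + α·Naₒ)/(Kᵢ + α·Naᵢ)].
10^(Vm/60.7) = 10^(58.0/60.7) = 9.0265
So 9.0265·(Kᵢ + α·Naᵢ) = Kₒ + α·Naₒ → α = (9.0265·144.0 − 7.86) / (141.0 − 9.0265·8.26)
α = (1300 − 7.86) / (141.0 − 74.56) = 1292/66.44 = 19.45

19.4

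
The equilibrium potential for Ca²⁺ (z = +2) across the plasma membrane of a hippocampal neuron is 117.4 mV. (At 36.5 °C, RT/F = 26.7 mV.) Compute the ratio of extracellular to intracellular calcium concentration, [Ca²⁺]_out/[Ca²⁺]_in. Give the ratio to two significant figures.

ln([out]/[in]) = E·z/(26.7) = 117.4 × 2 / 26.7 = 8.7940
[out]/[in] = e^(8.7940) = 6595

6600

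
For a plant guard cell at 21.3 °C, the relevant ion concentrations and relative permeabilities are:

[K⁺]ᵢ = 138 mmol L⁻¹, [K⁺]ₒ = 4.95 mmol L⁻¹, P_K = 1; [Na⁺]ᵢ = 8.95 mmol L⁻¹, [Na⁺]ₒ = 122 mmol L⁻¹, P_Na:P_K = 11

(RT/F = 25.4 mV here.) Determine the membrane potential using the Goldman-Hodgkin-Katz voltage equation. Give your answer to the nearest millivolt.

Vm = 25.4 · ln[(Σ P·[cation]ₒ + Σ P·[anion]ᵢ) / (Σ P·[cation]ᵢ + Σ P·[anion]ₒ)]
Numerator = 1×4.95 + 11×122 = 1347
Denominator = 1×138 + 11×8.95 = 236.4
Vm = 25.4 · ln(5.6966) = 25.4 × (1.7399) = 44.19 mV

44 mV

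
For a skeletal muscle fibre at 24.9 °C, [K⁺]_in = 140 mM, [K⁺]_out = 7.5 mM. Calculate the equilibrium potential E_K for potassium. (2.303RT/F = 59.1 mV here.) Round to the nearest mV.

-75 mV

E = (59.1/z) · log₁₀([K⁺]_out/[K⁺]_in) with z = +1.
= (59.1/1) · log₁₀(7.5/140) = 59.10 · log₁₀(0.05357)
= 59.10 · (-1.2711) = -75.12 mV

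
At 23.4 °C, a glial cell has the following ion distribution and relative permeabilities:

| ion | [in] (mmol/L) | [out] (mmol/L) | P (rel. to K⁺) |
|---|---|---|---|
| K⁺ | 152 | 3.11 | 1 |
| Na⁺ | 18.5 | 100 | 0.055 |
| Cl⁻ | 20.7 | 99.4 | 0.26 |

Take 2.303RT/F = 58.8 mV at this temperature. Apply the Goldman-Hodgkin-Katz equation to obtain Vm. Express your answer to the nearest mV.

-65 mV

Vm = 58.8 · log₁₀[(Σ P·[cation]ₒ + Σ P·[anion]ᵢ) / (Σ P·[cation]ᵢ + Σ P·[anion]ₒ)]
Numerator = 1×3.11 + 0.055×100 + 0.26×20.7 = 13.99
Denominator = 1×152 + 0.055×18.5 + 0.26×99.4 = 178.9
Vm = 58.8 · log₁₀(0.078228) = 58.8 × (-1.1066) = -65.07 mV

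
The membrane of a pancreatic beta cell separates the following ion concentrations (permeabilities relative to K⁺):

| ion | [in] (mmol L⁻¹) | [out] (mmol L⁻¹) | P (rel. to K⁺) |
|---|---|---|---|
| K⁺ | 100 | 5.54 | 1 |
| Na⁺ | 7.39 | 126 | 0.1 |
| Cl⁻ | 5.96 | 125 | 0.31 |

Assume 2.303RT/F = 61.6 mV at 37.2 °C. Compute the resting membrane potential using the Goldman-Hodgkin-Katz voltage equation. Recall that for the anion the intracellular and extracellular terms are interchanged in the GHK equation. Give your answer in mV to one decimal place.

-52.0 mV

Vm = 61.6 · log₁₀[(Σ P·[cation]ₒ + Σ P·[anion]ᵢ) / (Σ P·[cation]ᵢ + Σ P·[anion]ₒ)]
Numerator = 1×5.54 + 0.1×126 + 0.31×5.96 = 19.99
Denominator = 1×100 + 0.1×7.39 + 0.31×125 = 139.5
Vm = 61.6 · log₁₀(0.14329) = 61.6 × (-0.8438) = -51.98 mV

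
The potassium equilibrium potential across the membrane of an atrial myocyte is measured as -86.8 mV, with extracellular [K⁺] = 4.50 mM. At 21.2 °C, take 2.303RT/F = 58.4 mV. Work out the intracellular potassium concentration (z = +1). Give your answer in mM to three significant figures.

138 mM

Nernst: E = (58.4/1) · log₁₀([out]/[in]), so log₁₀([out]/[in]) = -86.8 × 1 / 58.4 = -1.4863.
[out]/[in] = 10^(-1.4863) = 0.03264.
[in] = 4.50 / 0.03264 = 137.9 mM.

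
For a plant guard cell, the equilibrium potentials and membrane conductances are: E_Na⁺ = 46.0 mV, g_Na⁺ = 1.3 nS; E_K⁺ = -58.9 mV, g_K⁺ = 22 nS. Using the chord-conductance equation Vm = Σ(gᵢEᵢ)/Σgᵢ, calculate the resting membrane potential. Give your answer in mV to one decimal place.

-53.0 mV

Σ gᵢEᵢ = 1.3·(46.0) + 22·(-58.9) = -1236.00
Σ gᵢ = 1.3 + 22 = 23.3
Vm = -1236.00 / 23.3 = -53.05 mV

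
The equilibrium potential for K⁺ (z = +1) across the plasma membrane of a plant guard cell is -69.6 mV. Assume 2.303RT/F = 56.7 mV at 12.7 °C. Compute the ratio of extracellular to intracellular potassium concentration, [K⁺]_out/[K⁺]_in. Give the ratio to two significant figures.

0.059

log₁₀([out]/[in]) = E·z/(56.7) = -69.6 × 1 / 56.7 = -1.2275
[out]/[in] = 10^(-1.2275) = 0.05922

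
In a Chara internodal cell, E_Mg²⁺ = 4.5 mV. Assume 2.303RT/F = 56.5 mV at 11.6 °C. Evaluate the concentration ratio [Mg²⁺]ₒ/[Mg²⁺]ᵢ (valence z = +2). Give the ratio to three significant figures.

log₁₀([out]/[in]) = E·z/(56.5) = 4.5 × 2 / 56.5 = 0.1593
[out]/[in] = 10^(0.1593) = 1.443

1.44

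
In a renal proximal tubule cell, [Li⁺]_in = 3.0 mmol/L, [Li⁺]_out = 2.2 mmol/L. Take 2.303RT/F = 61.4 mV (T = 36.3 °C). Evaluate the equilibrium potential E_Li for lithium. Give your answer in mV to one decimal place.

E = (61.4/z) · log₁₀([Li⁺]_out/[Li⁺]_in) with z = +1.
= (61.4/1) · log₁₀(2.2/3.0) = 61.40 · log₁₀(0.7333)
= 61.40 · (-0.1347) = -8.27 mV

-8.3 mV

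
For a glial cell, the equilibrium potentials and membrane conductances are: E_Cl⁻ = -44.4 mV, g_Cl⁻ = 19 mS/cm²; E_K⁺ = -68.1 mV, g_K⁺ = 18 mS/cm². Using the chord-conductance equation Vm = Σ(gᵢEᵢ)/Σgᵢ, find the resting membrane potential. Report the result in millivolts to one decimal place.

Σ gᵢEᵢ = 19·(-44.4) + 18·(-68.1) = -2069.40
Σ gᵢ = 19 + 18 = 37
Vm = -2069.40 / 37 = -55.93 mV

-55.9 mV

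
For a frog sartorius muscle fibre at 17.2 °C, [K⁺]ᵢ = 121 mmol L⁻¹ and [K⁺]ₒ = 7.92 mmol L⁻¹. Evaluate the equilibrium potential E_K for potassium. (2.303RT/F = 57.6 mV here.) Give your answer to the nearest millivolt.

-68 mV

E = (57.6/z) · log₁₀([K⁺]_out/[K⁺]_in) with z = +1.
= (57.6/1) · log₁₀(7.92/121) = 57.60 · log₁₀(0.06545)
= 57.60 · (-1.1841) = -68.20 mV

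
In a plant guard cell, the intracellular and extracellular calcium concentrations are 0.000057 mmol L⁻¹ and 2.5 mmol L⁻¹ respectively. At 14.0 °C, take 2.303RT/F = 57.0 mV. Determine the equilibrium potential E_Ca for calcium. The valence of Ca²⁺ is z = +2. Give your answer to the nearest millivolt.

E = (57.0/z) · log₁₀([Ca²⁺]_out/[Ca²⁺]_in) with z = +2.
= (57.0/2) · log₁₀(2.5/0.000057) = 28.50 · log₁₀(4.386e+04)
= 28.50 · (4.6421) = 132.30 mV

132 mV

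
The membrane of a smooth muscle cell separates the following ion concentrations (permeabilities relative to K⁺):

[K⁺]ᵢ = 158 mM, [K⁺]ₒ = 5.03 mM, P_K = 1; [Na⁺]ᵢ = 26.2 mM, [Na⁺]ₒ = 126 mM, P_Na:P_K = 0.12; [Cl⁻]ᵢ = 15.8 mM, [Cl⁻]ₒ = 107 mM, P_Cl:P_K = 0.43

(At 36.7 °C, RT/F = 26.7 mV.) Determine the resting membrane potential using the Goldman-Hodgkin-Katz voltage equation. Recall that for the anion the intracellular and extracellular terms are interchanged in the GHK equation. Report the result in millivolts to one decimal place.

-54.5 mV

Vm = 26.7 · ln[(Σ P·[cation]ₒ + Σ P·[anion]ᵢ) / (Σ P·[cation]ᵢ + Σ P·[anion]ₒ)]
Numerator = 1×5.03 + 0.12×126 + 0.43×15.8 = 26.94
Denominator = 1×158 + 0.12×26.2 + 0.43×107 = 207.2
Vm = 26.7 · ln(0.13007) = 26.7 × (-2.0397) = -54.46 mV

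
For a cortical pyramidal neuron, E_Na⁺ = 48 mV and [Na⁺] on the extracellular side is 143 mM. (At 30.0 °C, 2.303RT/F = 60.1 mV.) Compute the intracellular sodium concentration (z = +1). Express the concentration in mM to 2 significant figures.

23 mM

Nernst: E = (60.1/1) · log₁₀([out]/[in]), so log₁₀([out]/[in]) = 48.0 × 1 / 60.1 = 0.7987.
[out]/[in] = 10^(0.7987) = 6.29.
[in] = 143 / 6.29 = 22.73 mM.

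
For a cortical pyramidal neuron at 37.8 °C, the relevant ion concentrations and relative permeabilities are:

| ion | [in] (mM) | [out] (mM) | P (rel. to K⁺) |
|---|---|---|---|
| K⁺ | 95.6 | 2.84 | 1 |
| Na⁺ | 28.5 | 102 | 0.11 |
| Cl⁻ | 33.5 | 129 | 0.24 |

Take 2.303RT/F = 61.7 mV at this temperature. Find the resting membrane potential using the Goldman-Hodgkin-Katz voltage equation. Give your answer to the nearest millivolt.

Vm = 61.7 · log₁₀[(Σ P·[cation]ₒ + Σ P·[anion]ᵢ) / (Σ P·[cation]ᵢ + Σ P·[anion]ₒ)]
Numerator = 1×2.84 + 0.11×102 + 0.24×33.5 = 22.1
Denominator = 1×95.6 + 0.11×28.5 + 0.24×129 = 129.7
Vm = 61.7 · log₁₀(0.1704) = 61.7 × (-0.7685) = -47.42 mV

-47 mV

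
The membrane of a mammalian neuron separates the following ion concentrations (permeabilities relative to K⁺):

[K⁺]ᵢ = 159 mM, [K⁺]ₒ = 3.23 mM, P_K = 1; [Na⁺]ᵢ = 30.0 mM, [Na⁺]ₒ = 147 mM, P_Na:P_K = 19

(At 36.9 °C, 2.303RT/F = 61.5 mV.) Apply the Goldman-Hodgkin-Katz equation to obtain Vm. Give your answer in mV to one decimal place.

35.9 mV

Vm = 61.5 · log₁₀[(Σ P·[cation]ₒ + Σ P·[anion]ᵢ) / (Σ P·[cation]ᵢ + Σ P·[anion]ₒ)]
Numerator = 1×3.23 + 19×147 = 2796
Denominator = 1×159 + 19×30.0 = 729
Vm = 61.5 · log₁₀(3.8357) = 61.5 × (0.5838) = 35.91 mV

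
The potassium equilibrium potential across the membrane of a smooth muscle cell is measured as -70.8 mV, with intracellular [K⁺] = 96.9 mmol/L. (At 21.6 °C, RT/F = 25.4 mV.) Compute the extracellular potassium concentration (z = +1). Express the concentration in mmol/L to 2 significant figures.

6.0 mmol/L

Nernst: E = (25.4/1) · ln([out]/[in]), so ln([out]/[in]) = -70.8 × 1 / 25.4 = -2.7874.
[out]/[in] = e^(-2.7874) = 0.06158.
[out] = 0.06158 × 96.9 = 5.967 mmol/L.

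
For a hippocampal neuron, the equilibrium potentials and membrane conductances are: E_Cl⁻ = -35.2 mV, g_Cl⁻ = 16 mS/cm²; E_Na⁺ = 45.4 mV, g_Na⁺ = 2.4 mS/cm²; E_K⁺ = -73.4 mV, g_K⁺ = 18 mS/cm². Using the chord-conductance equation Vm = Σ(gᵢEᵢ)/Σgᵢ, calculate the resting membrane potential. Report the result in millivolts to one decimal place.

Σ gᵢEᵢ = 16·(-35.2) + 2.4·(45.4) + 18·(-73.4) = -1775.44
Σ gᵢ = 16 + 2.4 + 18 = 36.4
Vm = -1775.44 / 36.4 = -48.78 mV

-48.8 mV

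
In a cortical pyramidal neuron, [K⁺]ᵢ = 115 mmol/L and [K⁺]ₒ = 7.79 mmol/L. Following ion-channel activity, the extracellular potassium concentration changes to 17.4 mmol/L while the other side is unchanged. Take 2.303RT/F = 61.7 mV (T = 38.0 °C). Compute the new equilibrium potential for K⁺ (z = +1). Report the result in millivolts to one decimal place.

-50.6 mV

After the shift: [K⁺]_out = 17.4, [K⁺]_in = 115 mmol/L.
E_new = (61.7/1)·log₁₀(17.4/115) = 61.70 · (-0.8201) = -50.60 mV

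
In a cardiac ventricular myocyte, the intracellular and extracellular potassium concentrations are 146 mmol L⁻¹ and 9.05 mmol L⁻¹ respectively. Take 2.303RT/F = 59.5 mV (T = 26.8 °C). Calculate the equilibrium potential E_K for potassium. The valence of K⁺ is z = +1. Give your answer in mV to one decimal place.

E = (59.5/z) · log₁₀([K⁺]_out/[K⁺]_in) with z = +1.
= (59.5/1) · log₁₀(9.05/146) = 59.50 · log₁₀(0.06199)
= 59.50 · (-1.2077) = -71.86 mV

-71.9 mV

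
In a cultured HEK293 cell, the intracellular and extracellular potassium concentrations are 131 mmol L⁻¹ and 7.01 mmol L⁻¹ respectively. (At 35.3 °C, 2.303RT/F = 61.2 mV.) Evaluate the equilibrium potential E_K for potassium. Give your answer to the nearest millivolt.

-78 mV

E = (61.2/z) · log₁₀([K⁺]_out/[K⁺]_in) with z = +1.
= (61.2/1) · log₁₀(7.01/131) = 61.20 · log₁₀(0.05351)
= 61.20 · (-1.2716) = -77.82 mV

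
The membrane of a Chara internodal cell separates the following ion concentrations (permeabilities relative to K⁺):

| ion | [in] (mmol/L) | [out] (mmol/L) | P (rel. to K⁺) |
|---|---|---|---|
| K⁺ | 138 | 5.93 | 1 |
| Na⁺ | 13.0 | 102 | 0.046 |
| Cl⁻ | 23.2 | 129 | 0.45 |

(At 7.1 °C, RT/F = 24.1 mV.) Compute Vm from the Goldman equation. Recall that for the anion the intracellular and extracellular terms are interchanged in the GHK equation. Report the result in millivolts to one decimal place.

Vm = 24.1 · ln[(Σ P·[cation]ₒ + Σ P·[anion]ᵢ) / (Σ P·[cation]ᵢ + Σ P·[anion]ₒ)]
Numerator = 1×5.93 + 0.046×102 + 0.45×23.2 = 21.06
Denominator = 1×138 + 0.046×13.0 + 0.45×129 = 196.6
Vm = 24.1 · ln(0.10711) = 24.1 × (-2.2339) = -53.84 mV

-53.8 mV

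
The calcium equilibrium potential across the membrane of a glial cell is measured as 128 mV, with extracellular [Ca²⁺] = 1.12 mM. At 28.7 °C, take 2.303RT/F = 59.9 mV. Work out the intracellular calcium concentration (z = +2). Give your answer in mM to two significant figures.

0.000060 mM

Nernst: E = (59.9/2) · log₁₀([out]/[in]), so log₁₀([out]/[in]) = 128.0 × 2 / 59.9 = 4.2738.
[out]/[in] = 10^(4.2738) = 1.878e+04.
[in] = 1.12 / 1.878e+04 = 5.962e-05 mM.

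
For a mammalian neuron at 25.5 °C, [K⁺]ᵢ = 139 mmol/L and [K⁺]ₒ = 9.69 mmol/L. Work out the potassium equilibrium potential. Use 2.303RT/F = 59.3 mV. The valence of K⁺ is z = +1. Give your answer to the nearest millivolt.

E = (59.3/z) · log₁₀([K⁺]_out/[K⁺]_in) with z = +1.
= (59.3/1) · log₁₀(9.69/139) = 59.30 · log₁₀(0.06971)
= 59.30 · (-1.1567) = -68.59 mV

-69 mV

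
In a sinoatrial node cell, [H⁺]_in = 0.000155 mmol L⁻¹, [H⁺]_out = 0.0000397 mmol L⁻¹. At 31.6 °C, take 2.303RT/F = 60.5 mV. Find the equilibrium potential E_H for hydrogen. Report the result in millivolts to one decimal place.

-35.8 mV

E = (60.5/z) · log₁₀([H⁺]_out/[H⁺]_in) with z = +1.
= (60.5/1) · log₁₀(0.0000397/0.000155) = 60.50 · log₁₀(0.2561)
= 60.50 · (-0.5915) = -35.79 mV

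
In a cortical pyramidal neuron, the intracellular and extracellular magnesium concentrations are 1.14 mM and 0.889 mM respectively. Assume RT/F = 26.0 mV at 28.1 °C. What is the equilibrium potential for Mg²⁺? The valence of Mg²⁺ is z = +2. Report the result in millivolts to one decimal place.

E = (26.0/z) · ln([Mg²⁺]_out/[Mg²⁺]_in) with z = +2.
= (26.0/2) · ln(0.889/1.14) = 13.00 · ln(0.7798)
= 13.00 · (-0.2487) = -3.23 mV

-3.2 mV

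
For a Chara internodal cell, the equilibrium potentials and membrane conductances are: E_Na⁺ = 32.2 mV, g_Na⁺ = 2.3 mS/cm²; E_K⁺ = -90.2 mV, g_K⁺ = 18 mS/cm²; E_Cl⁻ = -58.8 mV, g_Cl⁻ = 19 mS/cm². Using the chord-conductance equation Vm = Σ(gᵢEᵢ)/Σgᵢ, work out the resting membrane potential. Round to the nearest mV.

-68 mV

Σ gᵢEᵢ = 2.3·(32.2) + 18·(-90.2) + 19·(-58.8) = -2666.74
Σ gᵢ = 2.3 + 18 + 19 = 39.3
Vm = -2666.74 / 39.3 = -67.86 mV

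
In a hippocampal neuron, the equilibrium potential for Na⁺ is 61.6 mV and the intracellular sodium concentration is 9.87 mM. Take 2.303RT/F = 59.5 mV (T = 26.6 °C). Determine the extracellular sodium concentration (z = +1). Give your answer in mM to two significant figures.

110 mM

Nernst: E = (59.5/1) · log₁₀([out]/[in]), so log₁₀([out]/[in]) = 61.6 × 1 / 59.5 = 1.0353.
[out]/[in] = 10^(1.0353) = 10.85.
[out] = 10.85 × 9.87 = 107.1 mM.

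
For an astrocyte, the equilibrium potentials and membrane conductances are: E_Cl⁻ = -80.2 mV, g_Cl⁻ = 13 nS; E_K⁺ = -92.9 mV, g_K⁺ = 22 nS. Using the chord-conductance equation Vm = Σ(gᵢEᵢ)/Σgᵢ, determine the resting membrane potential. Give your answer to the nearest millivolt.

Σ gᵢEᵢ = 13·(-80.2) + 22·(-92.9) = -3086.40
Σ gᵢ = 13 + 22 = 35
Vm = -3086.40 / 35 = -88.18 mV

-88 mV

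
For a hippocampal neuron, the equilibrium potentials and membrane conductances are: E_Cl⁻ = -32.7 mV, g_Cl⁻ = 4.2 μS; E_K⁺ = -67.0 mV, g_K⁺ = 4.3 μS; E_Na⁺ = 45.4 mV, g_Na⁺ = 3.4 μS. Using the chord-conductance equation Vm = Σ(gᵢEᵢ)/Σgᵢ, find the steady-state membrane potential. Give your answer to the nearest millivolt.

-23 mV

Σ gᵢEᵢ = 4.2·(-32.7) + 4.3·(-67.0) + 3.4·(45.4) = -271.08
Σ gᵢ = 4.2 + 4.3 + 3.4 = 11.9
Vm = -271.08 / 11.9 = -22.78 mV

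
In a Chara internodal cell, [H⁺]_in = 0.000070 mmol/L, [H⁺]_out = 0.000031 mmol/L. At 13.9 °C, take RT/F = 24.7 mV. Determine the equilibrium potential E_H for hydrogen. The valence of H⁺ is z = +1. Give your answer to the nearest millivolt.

E = (24.7/z) · ln([H⁺]_out/[H⁺]_in) with z = +1.
= (24.7/1) · ln(0.000031/0.000070) = 24.70 · ln(0.4429)
= 24.70 · (-0.8145) = -20.12 mV

-20 mV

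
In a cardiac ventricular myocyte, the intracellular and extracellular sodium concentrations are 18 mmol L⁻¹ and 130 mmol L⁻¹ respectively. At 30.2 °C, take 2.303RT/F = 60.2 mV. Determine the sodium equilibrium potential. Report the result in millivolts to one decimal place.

51.7 mV

E = (60.2/z) · log₁₀([Na⁺]_out/[Na⁺]_in) with z = +1.
= (60.2/1) · log₁₀(130/18) = 60.20 · log₁₀(7.222)
= 60.20 · (0.8587) = 51.69 mV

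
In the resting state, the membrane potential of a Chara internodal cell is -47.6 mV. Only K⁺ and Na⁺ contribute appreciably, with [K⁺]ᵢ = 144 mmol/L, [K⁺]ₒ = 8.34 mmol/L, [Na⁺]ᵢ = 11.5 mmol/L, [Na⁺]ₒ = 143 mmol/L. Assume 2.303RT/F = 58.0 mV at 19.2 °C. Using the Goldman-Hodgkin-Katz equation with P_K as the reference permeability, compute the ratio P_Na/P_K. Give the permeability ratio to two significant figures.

0.095

Let α = P_Na/P_K. GHK: Vm = 58.0·log₁₀[(Kₒ + α·Naₒ)/(Kᵢ + α·Naᵢ)].
10^(Vm/58.0) = 10^(-47.6/58.0) = 0.15112
So 0.15112·(Kᵢ + α·Naᵢ) = Kₒ + α·Naₒ → α = (0.15112·144.0 − 8.34) / (143.0 − 0.15112·11.5)
α = (21.76 − 8.34) / (143.0 − 1.738) = 13.42/141.3 = 0.09501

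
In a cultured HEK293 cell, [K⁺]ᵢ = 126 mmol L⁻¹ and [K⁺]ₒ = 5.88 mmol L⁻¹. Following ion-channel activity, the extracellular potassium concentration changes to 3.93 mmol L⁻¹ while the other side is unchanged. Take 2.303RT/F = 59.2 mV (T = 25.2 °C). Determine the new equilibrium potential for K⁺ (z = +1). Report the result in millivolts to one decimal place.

After the shift: [K⁺]_out = 3.93, [K⁺]_in = 126 mmol L⁻¹.
E_new = (59.2/1)·log₁₀(3.93/126) = 59.20 · (-1.5060) = -89.15 mV

-89.2 mV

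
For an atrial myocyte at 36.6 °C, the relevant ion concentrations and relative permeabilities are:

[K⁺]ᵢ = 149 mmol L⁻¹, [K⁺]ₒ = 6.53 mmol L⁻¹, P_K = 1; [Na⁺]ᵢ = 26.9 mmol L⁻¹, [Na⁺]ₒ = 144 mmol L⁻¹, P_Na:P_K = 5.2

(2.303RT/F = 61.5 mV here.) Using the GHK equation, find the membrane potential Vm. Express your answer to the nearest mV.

Vm = 61.5 · log₁₀[(Σ P·[cation]ₒ + Σ P·[anion]ᵢ) / (Σ P·[cation]ᵢ + Σ P·[anion]ₒ)]
Numerator = 1×6.53 + 5.2×144 = 755.3
Denominator = 1×149 + 5.2×26.9 = 288.9
Vm = 61.5 · log₁₀(2.6147) = 61.5 × (0.4174) = 25.67 mV

26 mV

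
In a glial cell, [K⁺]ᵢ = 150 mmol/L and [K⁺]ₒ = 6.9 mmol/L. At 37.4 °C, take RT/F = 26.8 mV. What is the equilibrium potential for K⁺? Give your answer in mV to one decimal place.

E = (26.8/z) · ln([K⁺]_out/[K⁺]_in) with z = +1.
= (26.8/1) · ln(6.9/150) = 26.80 · ln(0.046)
= 26.80 · (-3.0791) = -82.52 mV

-82.5 mV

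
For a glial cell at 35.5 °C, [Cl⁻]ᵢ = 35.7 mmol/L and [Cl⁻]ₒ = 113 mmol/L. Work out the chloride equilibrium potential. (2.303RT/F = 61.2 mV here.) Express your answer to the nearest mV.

E = (61.2/z) · log₁₀([Cl⁻]_out/[Cl⁻]_in) with z = -1.
For an anion, dividing by z = -1 reverses the sign.
= (61.2/-1) · log₁₀(113/35.7) = -61.20 · log₁₀(3.165)
= -61.20 · (0.5004) = -30.63 mV

-31 mV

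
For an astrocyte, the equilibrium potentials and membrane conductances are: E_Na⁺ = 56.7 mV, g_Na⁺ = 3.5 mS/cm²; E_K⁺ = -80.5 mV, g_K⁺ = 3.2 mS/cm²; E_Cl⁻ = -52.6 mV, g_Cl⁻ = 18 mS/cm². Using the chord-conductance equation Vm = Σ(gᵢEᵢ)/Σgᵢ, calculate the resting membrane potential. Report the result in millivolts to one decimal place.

-40.7 mV

Σ gᵢEᵢ = 3.5·(56.7) + 3.2·(-80.5) + 18·(-52.6) = -1005.95
Σ gᵢ = 3.5 + 3.2 + 18 = 24.7
Vm = -1005.95 / 24.7 = -40.73 mV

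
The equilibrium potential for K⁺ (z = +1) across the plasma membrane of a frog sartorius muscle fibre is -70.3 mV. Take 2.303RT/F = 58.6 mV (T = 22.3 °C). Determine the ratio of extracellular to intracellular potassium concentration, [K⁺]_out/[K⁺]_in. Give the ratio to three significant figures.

log₁₀([out]/[in]) = E·z/(58.6) = -70.3 × 1 / 58.6 = -1.1997
[out]/[in] = 10^(-1.1997) = 0.06315

0.0631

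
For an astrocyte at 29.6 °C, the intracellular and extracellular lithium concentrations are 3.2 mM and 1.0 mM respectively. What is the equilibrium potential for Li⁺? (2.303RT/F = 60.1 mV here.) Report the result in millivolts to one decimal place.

-30.4 mV

E = (60.1/z) · log₁₀([Li⁺]_out/[Li⁺]_in) with z = +1.
= (60.1/1) · log₁₀(1.0/3.2) = 60.10 · log₁₀(0.3125)
= 60.10 · (-0.5051) = -30.36 mV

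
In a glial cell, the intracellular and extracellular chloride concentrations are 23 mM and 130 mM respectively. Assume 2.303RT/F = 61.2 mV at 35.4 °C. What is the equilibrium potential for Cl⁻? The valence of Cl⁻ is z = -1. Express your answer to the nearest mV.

E = (61.2/z) · log₁₀([Cl⁻]_out/[Cl⁻]_in) with z = -1.
For an anion, dividing by z = -1 reverses the sign.
= (61.2/-1) · log₁₀(130/23) = -61.20 · log₁₀(5.652)
= -61.20 · (0.7522) = -46.04 mV

-46 mV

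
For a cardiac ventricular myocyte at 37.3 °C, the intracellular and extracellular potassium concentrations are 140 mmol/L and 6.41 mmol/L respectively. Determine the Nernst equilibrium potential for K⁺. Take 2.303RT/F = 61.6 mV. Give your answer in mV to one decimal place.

E = (61.6/z) · log₁₀([K⁺]_out/[K⁺]_in) with z = +1.
= (61.6/1) · log₁₀(6.41/140) = 61.60 · log₁₀(0.04579)
= 61.60 · (-1.3393) = -82.50 mV

-82.5 mV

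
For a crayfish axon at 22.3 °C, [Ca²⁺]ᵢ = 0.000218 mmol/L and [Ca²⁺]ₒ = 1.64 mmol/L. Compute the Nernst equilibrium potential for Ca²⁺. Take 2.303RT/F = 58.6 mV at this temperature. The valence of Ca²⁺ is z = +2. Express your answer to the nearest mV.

E = (58.6/z) · log₁₀([Ca²⁺]_out/[Ca²⁺]_in) with z = +2.
= (58.6/2) · log₁₀(1.64/0.000218) = 29.30 · log₁₀(7523)
= 29.30 · (3.8764) = 113.58 mV

114 mV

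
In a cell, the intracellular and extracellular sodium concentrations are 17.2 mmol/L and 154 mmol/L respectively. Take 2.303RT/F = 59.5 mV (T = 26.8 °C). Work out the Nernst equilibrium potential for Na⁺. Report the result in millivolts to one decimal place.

E = (59.5/z) · log₁₀([Na⁺]_out/[Na⁺]_in) with z = +1.
= (59.5/1) · log₁₀(154/17.2) = 59.50 · log₁₀(8.953)
= 59.50 · (0.9520) = 56.64 mV

56.6 mV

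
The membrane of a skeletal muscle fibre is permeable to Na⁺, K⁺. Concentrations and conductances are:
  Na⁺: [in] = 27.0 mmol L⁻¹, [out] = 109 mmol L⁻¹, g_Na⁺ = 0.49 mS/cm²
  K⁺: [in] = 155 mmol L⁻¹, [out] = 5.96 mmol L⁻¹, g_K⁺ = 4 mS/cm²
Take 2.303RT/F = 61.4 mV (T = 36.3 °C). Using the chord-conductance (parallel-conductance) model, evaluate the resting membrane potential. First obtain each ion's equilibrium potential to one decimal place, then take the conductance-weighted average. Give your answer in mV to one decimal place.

E_Na⁺ = (61.4/1)·log₁₀(109/27.0) = 37.2 mV
E_K⁺ = (61.4/1)·log₁₀(5.96/155) = -86.9 mV
Vm = (Σ gᵢEᵢ)/(Σ gᵢ) = (0.49·37.2 + 4·-86.9) / (0.49 + 4)
= -329.37 / 4.49 = -73.36 mV

-73.4 mV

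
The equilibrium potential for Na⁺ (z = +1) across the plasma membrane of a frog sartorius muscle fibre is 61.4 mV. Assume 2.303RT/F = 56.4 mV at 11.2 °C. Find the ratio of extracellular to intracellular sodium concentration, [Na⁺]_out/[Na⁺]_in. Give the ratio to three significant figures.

12.3

log₁₀([out]/[in]) = E·z/(56.4) = 61.4 × 1 / 56.4 = 1.0887
[out]/[in] = 10^(1.0887) = 12.26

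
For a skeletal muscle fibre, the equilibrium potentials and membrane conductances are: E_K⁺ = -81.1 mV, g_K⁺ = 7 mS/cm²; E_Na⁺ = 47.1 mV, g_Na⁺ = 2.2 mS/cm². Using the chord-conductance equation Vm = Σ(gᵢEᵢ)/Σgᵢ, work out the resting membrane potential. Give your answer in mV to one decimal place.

Σ gᵢEᵢ = 7·(-81.1) + 2.2·(47.1) = -464.08
Σ gᵢ = 7 + 2.2 = 9.2
Vm = -464.08 / 9.2 = -50.44 mV

-50.4 mV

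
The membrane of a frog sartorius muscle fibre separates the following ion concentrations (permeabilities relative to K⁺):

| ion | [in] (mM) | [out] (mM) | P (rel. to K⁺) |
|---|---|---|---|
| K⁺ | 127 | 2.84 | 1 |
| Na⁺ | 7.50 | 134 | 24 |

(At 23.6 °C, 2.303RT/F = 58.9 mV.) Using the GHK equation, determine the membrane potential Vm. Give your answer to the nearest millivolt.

Vm = 58.9 · log₁₀[(Σ P·[cation]ₒ + Σ P·[anion]ᵢ) / (Σ P·[cation]ᵢ + Σ P·[anion]ₒ)]
Numerator = 1×2.84 + 24×134 = 3219
Denominator = 1×127 + 24×7.50 = 307
Vm = 58.9 · log₁₀(10.485) = 58.9 × (1.0206) = 60.11 mV

60 mV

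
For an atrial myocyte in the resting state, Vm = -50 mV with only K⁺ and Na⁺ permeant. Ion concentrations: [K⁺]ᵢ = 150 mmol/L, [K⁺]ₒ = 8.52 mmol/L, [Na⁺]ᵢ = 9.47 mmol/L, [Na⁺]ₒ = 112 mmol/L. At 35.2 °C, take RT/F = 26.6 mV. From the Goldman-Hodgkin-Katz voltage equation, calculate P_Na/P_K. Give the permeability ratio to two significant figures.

0.13

Let α = P_Na/P_K. GHK: Vm = 26.6·ln[(Kₒ + α·Naₒ)/(Kᵢ + α·Naᵢ)].
e^(Vm/26.6) = e^(-50.0/26.6) = 0.15264
So 0.15264·(Kᵢ + α·Naᵢ) = Kₒ + α·Naₒ → α = (0.15264·150.0 − 8.52) / (112.0 − 0.15264·9.47)
α = (22.9 − 8.52) / (112.0 − 1.445) = 14.38/110.6 = 0.13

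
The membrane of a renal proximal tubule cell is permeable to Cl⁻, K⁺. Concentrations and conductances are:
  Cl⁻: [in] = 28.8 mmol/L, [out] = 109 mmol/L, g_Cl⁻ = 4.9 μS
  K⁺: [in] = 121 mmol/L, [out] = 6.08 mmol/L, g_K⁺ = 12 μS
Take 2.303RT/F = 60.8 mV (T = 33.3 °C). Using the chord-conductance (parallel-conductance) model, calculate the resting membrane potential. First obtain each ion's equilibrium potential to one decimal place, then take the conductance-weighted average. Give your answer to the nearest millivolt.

E_Cl⁻ = (60.8/-1)·log₁₀(109/28.8) = -35.1 mV
E_K⁺ = (60.8/1)·log₁₀(6.08/121) = -79.0 mV
Vm = (Σ gᵢEᵢ)/(Σ gᵢ) = (4.9·-35.1 + 12·-79.0) / (4.9 + 12)
= -1119.99 / 16.9 = -66.27 mV

-66 mV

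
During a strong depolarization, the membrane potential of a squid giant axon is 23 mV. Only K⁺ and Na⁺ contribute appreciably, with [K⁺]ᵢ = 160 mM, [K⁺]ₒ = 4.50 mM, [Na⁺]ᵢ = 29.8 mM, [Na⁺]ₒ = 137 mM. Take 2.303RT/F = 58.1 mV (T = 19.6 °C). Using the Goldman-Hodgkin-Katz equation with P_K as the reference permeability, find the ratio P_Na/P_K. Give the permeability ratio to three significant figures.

Let α = P_Na/P_K. GHK: Vm = 58.1·log₁₀[(Kₒ + α·Naₒ)/(Kᵢ + α·Naᵢ)].
10^(Vm/58.1) = 10^(23.0/58.1) = 2.4881
So 2.4881·(Kᵢ + α·Naᵢ) = Kₒ + α·Naₒ → α = (2.4881·160.0 − 4.5) / (137.0 − 2.4881·29.8)
α = (398.1 − 4.5) / (137.0 − 74.15) = 393.6/62.85 = 6.262

6.26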